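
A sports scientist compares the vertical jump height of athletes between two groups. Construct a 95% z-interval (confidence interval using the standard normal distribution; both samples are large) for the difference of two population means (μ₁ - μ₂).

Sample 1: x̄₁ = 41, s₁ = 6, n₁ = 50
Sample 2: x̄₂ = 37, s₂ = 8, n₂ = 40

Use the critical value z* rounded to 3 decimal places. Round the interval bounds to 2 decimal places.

Both samples are large (n₁ = 50 ≥ 30, n₂ = 40 ≥ 30), so a z-interval for the difference of means applies.

Point estimate: x̄₁ - x̄₂ = 41 - 37 = 4

Standard error: SE = √(s₁²/n₁ + s₂²/n₂)
= √(6²/50 + 8²/40)
= √(0.720000 + 1.600000)
= 1.523155

For 95% confidence, z* = 1.96 (from standard normal table)
Margin of error: E = z* × SE = 1.96 × 1.523155 = 2.9854

Z-interval: (x̄₁ - x̄₂) ± E = 4 ± 2.9854 = (1.0146, 6.9854)

Rounded to 2 decimal places:

(1.01, 6.99)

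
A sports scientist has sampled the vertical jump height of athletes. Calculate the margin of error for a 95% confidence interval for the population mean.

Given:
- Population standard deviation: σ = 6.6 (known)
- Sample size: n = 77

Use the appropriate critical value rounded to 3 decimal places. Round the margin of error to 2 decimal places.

The population standard deviation σ is known, so use the z-interval margin of error formula.

For 95% confidence, z* = 1.96 (from standard normal table)

Margin of error formula for z-interval: E = z* × σ/√n

E = 1.96 × 6.6/√77
  = 1.96 × 0.752140
  = 1.4742

Rounded to 2 decimal places:

1.47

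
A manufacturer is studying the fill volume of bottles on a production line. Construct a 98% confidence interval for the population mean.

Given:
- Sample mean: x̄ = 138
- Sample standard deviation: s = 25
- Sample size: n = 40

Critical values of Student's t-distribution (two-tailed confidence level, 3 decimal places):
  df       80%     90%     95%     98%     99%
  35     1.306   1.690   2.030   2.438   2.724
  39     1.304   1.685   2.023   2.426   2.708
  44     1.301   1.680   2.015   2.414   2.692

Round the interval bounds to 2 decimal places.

The population standard deviation σ is unknown (only the sample standard deviation s is given), so use a t-interval with df = n - 1 = 40 - 1 = 39.

For 98% confidence with df = 39, t* = 2.426 (from t-table)

Standard error: SE = s/√n = 25/√40 = 3.952847

Margin of error: E = t* × SE = 2.426 × 3.952847 = 9.5896

T-interval: x̄ ± E = 138 ± 9.5896 = (128.4104, 147.5896)

Rounded to 2 decimal places:

(128.41, 147.59)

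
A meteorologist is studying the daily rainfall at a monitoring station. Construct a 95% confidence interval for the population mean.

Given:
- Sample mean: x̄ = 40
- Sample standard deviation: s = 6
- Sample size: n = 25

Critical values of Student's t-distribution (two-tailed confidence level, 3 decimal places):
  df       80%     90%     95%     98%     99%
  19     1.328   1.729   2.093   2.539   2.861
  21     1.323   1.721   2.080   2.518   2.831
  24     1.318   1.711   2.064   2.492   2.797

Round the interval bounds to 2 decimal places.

The population standard deviation σ is unknown (only the sample standard deviation s is given), so use a t-interval with df = n - 1 = 25 - 1 = 24.

For 95% confidence with df = 24, t* = 2.064 (from t-table)

Standard error: SE = s/√n = 6/√25 = 1.200000

Margin of error: E = t* × SE = 2.064 × 1.200000 = 2.4768

T-interval: x̄ ± E = 40 ± 2.4768 = (37.5232, 42.4768)

Rounded to 2 decimal places:

(37.52, 42.48)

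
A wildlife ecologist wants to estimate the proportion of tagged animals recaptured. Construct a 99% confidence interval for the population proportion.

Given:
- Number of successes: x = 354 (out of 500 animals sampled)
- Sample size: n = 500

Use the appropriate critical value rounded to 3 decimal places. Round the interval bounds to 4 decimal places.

Sample proportion: p̂ = 354/500 = 0.708000

Check conditions for normal approximation:
  np̂ = 354 ≥ 10 ✓
  n(1-p̂) = 146 ≥ 10 ✓

The sample is large enough, so use a z-interval (normal approximation) for the proportion.

For 99% confidence, z* = 2.576 (from standard normal table)

Standard error: SE = √(p̂(1-p̂)/n) = √(0.708000×0.292000/500) = 0.02033401

Margin of error: E = z* × SE = 2.576 × 0.02033401 = 0.052380

Z-interval: p̂ ± E = 0.708000 ± 0.052380 = (0.655620, 0.760380)

Rounded to 4 decimal places:

(0.6556, 0.7604)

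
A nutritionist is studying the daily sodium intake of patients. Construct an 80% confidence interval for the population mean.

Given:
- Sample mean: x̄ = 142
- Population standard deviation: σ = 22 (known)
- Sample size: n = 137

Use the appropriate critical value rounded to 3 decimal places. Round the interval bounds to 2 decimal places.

The population standard deviation σ is known, so use a z-interval (standard normal critical value).

For 80% confidence, z* = 1.282 (from standard normal table)

Standard error: SE = σ/√n = 22/√137 = 1.879587

Margin of error: E = z* × SE = 1.282 × 1.879587 = 2.4096

Z-interval: x̄ ± E = 142 ± 2.4096 = (139.5904, 144.4096)

Rounded to 2 decimal places:

(139.59, 144.41)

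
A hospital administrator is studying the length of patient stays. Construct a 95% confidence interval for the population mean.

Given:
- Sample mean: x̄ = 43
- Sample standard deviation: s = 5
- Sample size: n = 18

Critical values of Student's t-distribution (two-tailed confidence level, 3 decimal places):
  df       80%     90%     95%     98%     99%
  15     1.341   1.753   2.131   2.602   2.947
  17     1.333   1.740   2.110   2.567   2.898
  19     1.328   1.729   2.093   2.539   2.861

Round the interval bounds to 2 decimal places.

The population standard deviation σ is unknown (only the sample standard deviation s is given), so use a t-interval with df = n - 1 = 18 - 1 = 17.

For 95% confidence with df = 17, t* = 2.110 (from t-table)

Standard error: SE = s/√n = 5/√18 = 1.178511

Margin of error: E = t* × SE = 2.110 × 1.178511 = 2.4867

T-interval: x̄ ± E = 43 ± 2.4867 = (40.5133, 45.4867)

Rounded to 2 decimal places:

(40.51, 45.49)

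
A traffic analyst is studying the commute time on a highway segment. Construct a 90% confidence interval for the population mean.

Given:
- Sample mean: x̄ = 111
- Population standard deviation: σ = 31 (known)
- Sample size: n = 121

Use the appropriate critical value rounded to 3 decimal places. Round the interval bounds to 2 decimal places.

The population standard deviation σ is known, so use a z-interval (standard normal critical value).

For 90% confidence, z* = 1.645 (from standard normal table)

Standard error: SE = σ/√n = 31/√121 = 2.818182

Margin of error: E = z* × SE = 1.645 × 2.818182 = 4.6359

Z-interval: x̄ ± E = 111 ± 4.6359 = (106.3641, 115.6359)

Rounded to 2 decimal places:

(106.36, 115.64)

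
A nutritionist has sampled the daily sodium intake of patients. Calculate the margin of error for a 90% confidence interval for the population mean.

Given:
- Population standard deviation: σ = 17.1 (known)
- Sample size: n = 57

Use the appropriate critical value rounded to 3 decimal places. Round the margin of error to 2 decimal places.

The population standard deviation σ is known, so use the z-interval margin of error formula.

For 90% confidence, z* = 1.645 (from standard normal table)

Margin of error formula for z-interval: E = z* × σ/√n

E = 1.645 × 17.1/√57
  = 1.645 × 2.264950
  = 3.7258

Rounded to 2 decimal places:

3.73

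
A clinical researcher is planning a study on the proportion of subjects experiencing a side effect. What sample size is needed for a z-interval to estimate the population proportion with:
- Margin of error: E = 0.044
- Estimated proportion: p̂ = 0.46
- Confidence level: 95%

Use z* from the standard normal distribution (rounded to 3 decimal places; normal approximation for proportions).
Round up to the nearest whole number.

Using z* for proportion z-interval (normal approximation).

For 95% confidence, z* = 1.96 (from standard normal table)

Sample size formula for proportion z-interval: n = z*²p̂(1-p̂)/E²

n = 1.96² × 0.46 × 0.54 / 0.044²
  = 3.8416 × 0.2484 / 0.001936
  = 492.8995

Round up to the nearest whole number: n = 493

493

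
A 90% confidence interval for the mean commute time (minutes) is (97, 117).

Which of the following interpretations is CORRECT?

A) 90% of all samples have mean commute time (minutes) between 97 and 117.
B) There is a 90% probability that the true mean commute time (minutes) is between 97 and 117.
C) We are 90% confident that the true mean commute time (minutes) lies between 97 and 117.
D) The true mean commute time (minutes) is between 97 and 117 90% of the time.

A confidence interval represents our confidence in the procedure, not a probability statement about the parameter.

Key concept: If we repeated this sampling process many times and computed a 90% CI each time, about 90% of those intervals would contain the true population parameter.

For this specific interval (97, 117):
- Midpoint (point estimate): 107
- Margin of error: 10

The correct interpretation is the one stating confidence that the true parameter lies in the interval — option C.

C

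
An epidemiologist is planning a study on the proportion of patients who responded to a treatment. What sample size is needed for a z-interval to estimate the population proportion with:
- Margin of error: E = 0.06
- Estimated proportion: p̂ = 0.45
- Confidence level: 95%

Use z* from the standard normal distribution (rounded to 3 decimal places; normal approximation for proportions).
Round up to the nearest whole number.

Using z* for proportion z-interval (normal approximation).

For 95% confidence, z* = 1.96 (from standard normal table)

Sample size formula for proportion z-interval: n = z*²p̂(1-p̂)/E²

n = 1.96² × 0.45 × 0.55 / 0.06²
  = 3.8416 × 0.2475 / 0.0036
  = 264.1100

Round up to the nearest whole number: n = 265

265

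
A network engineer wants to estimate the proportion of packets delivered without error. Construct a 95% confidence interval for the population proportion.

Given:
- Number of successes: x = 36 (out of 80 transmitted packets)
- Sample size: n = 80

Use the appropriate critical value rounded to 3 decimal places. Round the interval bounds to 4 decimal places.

Sample proportion: p̂ = 36/80 = 0.450000

Check conditions for normal approximation:
  np̂ = 36 ≥ 10 ✓
  n(1-p̂) = 44 ≥ 10 ✓

The sample is large enough, so use a z-interval (normal approximation) for the proportion.

For 95% confidence, z* = 1.96 (from standard normal table)

Standard error: SE = √(p̂(1-p̂)/n) = √(0.450000×0.550000/80) = 0.05562149

Margin of error: E = z* × SE = 1.96 × 0.05562149 = 0.109018

Z-interval: p̂ ± E = 0.450000 ± 0.109018 = (0.340982, 0.559018)

Rounded to 4 decimal places:

(0.3410, 0.5590)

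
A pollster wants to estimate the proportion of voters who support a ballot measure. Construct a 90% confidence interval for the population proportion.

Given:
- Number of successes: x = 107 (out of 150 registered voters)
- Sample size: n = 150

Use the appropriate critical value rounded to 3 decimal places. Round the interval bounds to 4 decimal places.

Sample proportion: p̂ = 107/150 = 0.713333

Check conditions for normal approximation:
  np̂ = 107 ≥ 10 ✓
  n(1-p̂) = 43 ≥ 10 ✓

The sample is large enough, so use a z-interval (normal approximation) for the proportion.

For 90% confidence, z* = 1.645 (from standard normal table)

Standard error: SE = √(p̂(1-p̂)/n) = √(0.713333×0.286667/150) = 0.03692234

Margin of error: E = z* × SE = 1.645 × 0.03692234 = 0.060737

Z-interval: p̂ ± E = 0.713333 ± 0.060737 = (0.652596, 0.774071)

Rounded to 4 decimal places:

(0.6526, 0.7741)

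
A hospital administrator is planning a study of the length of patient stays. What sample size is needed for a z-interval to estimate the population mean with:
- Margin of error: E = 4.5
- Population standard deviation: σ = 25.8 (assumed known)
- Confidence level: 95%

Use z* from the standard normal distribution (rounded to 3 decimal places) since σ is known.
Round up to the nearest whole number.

Using z* since population σ is known (z-interval formula).

For 95% confidence, z* = 1.96 (from standard normal table)

Sample size formula for z-interval: n = (z*σ/E)²

n = (1.96 × 25.8 / 4.5)²
  = (11.237333)²
  = 126.2777

Round up to the nearest whole number: n = 127

127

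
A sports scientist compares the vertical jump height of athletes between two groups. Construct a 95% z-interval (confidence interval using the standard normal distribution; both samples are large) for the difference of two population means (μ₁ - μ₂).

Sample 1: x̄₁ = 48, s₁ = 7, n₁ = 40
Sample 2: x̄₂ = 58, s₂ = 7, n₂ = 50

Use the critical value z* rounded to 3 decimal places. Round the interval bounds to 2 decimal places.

Both samples are large (n₁ = 40 ≥ 30, n₂ = 50 ≥ 30), so a z-interval for the difference of means applies.

Point estimate: x̄₁ - x̄₂ = 48 - 58 = -10

Standard error: SE = √(s₁²/n₁ + s₂²/n₂)
= √(7²/40 + 7²/50)
= √(1.225000 + 0.980000)
= 1.484924

For 95% confidence, z* = 1.96 (from standard normal table)
Margin of error: E = z* × SE = 1.96 × 1.484924 = 2.9105

Z-interval: (x̄₁ - x̄₂) ± E = -10 ± 2.9105 = (-12.9105, -7.0895)

Rounded to 2 decimal places:

(-12.91, -7.09)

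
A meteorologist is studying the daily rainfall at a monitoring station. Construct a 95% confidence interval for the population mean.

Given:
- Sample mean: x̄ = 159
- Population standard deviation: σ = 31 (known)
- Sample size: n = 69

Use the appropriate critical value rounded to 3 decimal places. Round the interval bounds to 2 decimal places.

The population standard deviation σ is known, so use a z-interval (standard normal critical value).

For 95% confidence, z* = 1.96 (from standard normal table)

Standard error: SE = σ/√n = 31/√69 = 3.731961

Margin of error: E = z* × SE = 1.96 × 3.731961 = 7.3146

Z-interval: x̄ ± E = 159 ± 7.3146 = (151.6854, 166.3146)

Rounded to 2 decimal places:

(151.69, 166.31)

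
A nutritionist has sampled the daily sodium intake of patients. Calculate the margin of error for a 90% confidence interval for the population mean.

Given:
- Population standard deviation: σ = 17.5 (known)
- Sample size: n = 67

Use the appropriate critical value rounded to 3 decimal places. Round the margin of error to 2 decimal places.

The population standard deviation σ is known, so use the z-interval margin of error formula.

For 90% confidence, z* = 1.645 (from standard normal table)

Margin of error formula for z-interval: E = z* × σ/√n

E = 1.645 × 17.5/√67
  = 1.645 × 2.137965
  = 3.5170

Rounded to 2 decimal places:

3.52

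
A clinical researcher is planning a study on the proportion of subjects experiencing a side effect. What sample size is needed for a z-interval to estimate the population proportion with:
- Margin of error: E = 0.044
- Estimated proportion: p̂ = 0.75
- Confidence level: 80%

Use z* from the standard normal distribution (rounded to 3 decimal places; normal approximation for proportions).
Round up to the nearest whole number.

Using z* for proportion z-interval (normal approximation).

For 80% confidence, z* = 1.282 (from standard normal table)

Sample size formula for proportion z-interval: n = z*²p̂(1-p̂)/E²

n = 1.282² × 0.75 × 0.25 / 0.044²
  = 1.643524 × 0.1875 / 0.001936
  = 159.1739

Round up to the nearest whole number: n = 160

160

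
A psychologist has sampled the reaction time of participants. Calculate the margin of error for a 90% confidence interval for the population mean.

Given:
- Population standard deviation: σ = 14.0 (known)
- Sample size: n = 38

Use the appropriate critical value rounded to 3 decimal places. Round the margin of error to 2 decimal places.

The population standard deviation σ is known, so use the z-interval margin of error formula.

For 90% confidence, z* = 1.645 (from standard normal table)

Margin of error formula for z-interval: E = z* × σ/√n

E = 1.645 × 14.0/√38
  = 1.645 × 2.271100
  = 3.7360

Rounded to 2 decimal places:

3.74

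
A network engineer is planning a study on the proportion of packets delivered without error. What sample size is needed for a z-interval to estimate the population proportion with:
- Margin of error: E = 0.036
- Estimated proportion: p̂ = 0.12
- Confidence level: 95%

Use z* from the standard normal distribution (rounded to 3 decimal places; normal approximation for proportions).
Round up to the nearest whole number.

Using z* for proportion z-interval (normal approximation).

For 95% confidence, z* = 1.96 (from standard normal table)

Sample size formula for proportion z-interval: n = z*²p̂(1-p̂)/E²

n = 1.96² × 0.12 × 0.88 / 0.036²
  = 3.8416 × 0.1056 / 0.001296
  = 313.0193

Round up to the nearest whole number: n = 314

314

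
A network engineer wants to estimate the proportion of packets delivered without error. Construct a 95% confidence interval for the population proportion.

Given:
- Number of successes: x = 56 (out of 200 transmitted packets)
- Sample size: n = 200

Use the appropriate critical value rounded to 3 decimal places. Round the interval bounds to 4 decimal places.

Sample proportion: p̂ = 56/200 = 0.280000

Check conditions for normal approximation:
  np̂ = 56 ≥ 10 ✓
  n(1-p̂) = 144 ≥ 10 ✓

The sample is large enough, so use a z-interval (normal approximation) for the proportion.

For 95% confidence, z* = 1.96 (from standard normal table)

Standard error: SE = √(p̂(1-p̂)/n) = √(0.280000×0.720000/200) = 0.03174902

Margin of error: E = z* × SE = 1.96 × 0.03174902 = 0.062228

Z-interval: p̂ ± E = 0.280000 ± 0.062228 = (0.217772, 0.342228)

Rounded to 4 decimal places:

(0.2178, 0.3422)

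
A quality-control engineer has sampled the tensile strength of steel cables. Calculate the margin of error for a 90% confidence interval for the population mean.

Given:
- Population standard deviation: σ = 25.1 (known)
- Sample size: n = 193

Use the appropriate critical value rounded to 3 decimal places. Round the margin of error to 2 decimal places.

The population standard deviation σ is known, so use the z-interval margin of error formula.

For 90% confidence, z* = 1.645 (from standard normal table)

Margin of error formula for z-interval: E = z* × σ/√n

E = 1.645 × 25.1/√193
  = 1.645 × 1.806738
  = 2.9721

Rounded to 2 decimal places:

2.97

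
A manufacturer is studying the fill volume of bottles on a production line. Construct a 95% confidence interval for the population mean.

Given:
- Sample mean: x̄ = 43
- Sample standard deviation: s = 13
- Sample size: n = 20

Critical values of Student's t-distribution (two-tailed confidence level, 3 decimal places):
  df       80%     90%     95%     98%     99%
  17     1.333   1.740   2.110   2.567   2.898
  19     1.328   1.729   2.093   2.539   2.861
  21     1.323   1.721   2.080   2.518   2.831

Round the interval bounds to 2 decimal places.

The population standard deviation σ is unknown (only the sample standard deviation s is given), so use a t-interval with df = n - 1 = 20 - 1 = 19.

For 95% confidence with df = 19, t* = 2.093 (from t-table)

Standard error: SE = s/√n = 13/√20 = 2.906888

Margin of error: E = t* × SE = 2.093 × 2.906888 = 6.0841

T-interval: x̄ ± E = 43 ± 6.0841 = (36.9159, 49.0841)

Rounded to 2 decimal places:

(36.92, 49.08)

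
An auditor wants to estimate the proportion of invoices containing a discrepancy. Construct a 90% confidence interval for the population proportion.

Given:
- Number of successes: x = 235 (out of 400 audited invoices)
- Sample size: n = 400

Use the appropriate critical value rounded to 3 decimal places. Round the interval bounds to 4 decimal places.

Sample proportion: p̂ = 235/400 = 0.587500

Check conditions for normal approximation:
  np̂ = 235 ≥ 10 ✓
  n(1-p̂) = 165 ≥ 10 ✓

The sample is large enough, so use a z-interval (normal approximation) for the proportion.

For 90% confidence, z* = 1.645 (from standard normal table)

Standard error: SE = √(p̂(1-p̂)/n) = √(0.587500×0.412500/400) = 0.02461421

Margin of error: E = z* × SE = 1.645 × 0.02461421 = 0.040490

Z-interval: p̂ ± E = 0.587500 ± 0.040490 = (0.547010, 0.627990)

Rounded to 4 decimal places:

(0.5470, 0.6280)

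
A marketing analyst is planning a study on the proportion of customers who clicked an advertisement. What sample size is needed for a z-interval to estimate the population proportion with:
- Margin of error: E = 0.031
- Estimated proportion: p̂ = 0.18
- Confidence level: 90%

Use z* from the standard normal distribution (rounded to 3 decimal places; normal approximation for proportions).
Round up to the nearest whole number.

Using z* for proportion z-interval (normal approximation).

For 90% confidence, z* = 1.645 (from standard normal table)

Sample size formula for proportion z-interval: n = z*²p̂(1-p̂)/E²

n = 1.645² × 0.18 × 0.82 / 0.031²
  = 2.706025 × 0.1476 / 0.000961
  = 415.6184

Round up to the nearest whole number: n = 416

416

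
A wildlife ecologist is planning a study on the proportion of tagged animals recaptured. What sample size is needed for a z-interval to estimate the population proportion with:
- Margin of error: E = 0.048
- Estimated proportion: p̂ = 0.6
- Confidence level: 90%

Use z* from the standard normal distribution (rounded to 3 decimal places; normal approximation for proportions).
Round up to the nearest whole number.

Using z* for proportion z-interval (normal approximation).

For 90% confidence, z* = 1.645 (from standard normal table)

Sample size formula for proportion z-interval: n = z*²p̂(1-p̂)/E²

n = 1.645² × 0.6 × 0.4 / 0.048²
  = 2.706025 × 0.24 / 0.002304
  = 281.8776

Round up to the nearest whole number: n = 282

282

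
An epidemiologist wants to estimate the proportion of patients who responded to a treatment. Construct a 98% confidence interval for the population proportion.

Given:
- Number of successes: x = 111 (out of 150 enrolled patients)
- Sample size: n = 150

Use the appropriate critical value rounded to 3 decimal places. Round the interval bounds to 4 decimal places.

Sample proportion: p̂ = 111/150 = 0.740000

Check conditions for normal approximation:
  np̂ = 111 ≥ 10 ✓
  n(1-p̂) = 39 ≥ 10 ✓

The sample is large enough, so use a z-interval (normal approximation) for the proportion.

For 98% confidence, z* = 2.326 (from standard normal table)

Standard error: SE = √(p̂(1-p̂)/n) = √(0.740000×0.260000/150) = 0.03581434

Margin of error: E = z* × SE = 2.326 × 0.03581434 = 0.083304

Z-interval: p̂ ± E = 0.740000 ± 0.083304 = (0.656696, 0.823304)

Rounded to 4 decimal places:

(0.6567, 0.8233)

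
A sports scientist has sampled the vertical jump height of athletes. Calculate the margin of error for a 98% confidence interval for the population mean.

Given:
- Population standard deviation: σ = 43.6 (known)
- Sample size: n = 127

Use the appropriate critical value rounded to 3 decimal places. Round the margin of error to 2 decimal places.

The population standard deviation σ is known, so use the z-interval margin of error formula.

For 98% confidence, z* = 2.326 (from standard normal table)

Margin of error formula for z-interval: E = z* × σ/√n

E = 2.326 × 43.6/√127
  = 2.326 × 3.868874
  = 8.9990

Rounded to 2 decimal places:

9.00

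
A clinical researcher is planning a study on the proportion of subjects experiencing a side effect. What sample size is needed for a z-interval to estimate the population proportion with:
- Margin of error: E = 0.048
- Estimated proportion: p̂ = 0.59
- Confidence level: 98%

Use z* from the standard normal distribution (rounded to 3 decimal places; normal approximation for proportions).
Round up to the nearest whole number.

Using z* for proportion z-interval (normal approximation).

For 98% confidence, z* = 2.326 (from standard normal table)

Sample size formula for proportion z-interval: n = z*²p̂(1-p̂)/E²

n = 2.326² × 0.59 × 0.41 / 0.048²
  = 5.410276 × 0.2419 / 0.002304
  = 568.0320

Round up to the nearest whole number: n = 569

569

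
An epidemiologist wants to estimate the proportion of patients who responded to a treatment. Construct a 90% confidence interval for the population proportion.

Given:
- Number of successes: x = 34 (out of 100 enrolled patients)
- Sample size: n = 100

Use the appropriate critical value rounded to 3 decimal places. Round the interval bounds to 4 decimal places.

Sample proportion: p̂ = 34/100 = 0.340000

Check conditions for normal approximation:
  np̂ = 34 ≥ 10 ✓
  n(1-p̂) = 66 ≥ 10 ✓

The sample is large enough, so use a z-interval (normal approximation) for the proportion.

For 90% confidence, z* = 1.645 (from standard normal table)

Standard error: SE = √(p̂(1-p̂)/n) = √(0.340000×0.660000/100) = 0.04737088

Margin of error: E = z* × SE = 1.645 × 0.04737088 = 0.077925

Z-interval: p̂ ± E = 0.340000 ± 0.077925 = (0.262075, 0.417925)

Rounded to 4 decimal places:

(0.2621, 0.4179)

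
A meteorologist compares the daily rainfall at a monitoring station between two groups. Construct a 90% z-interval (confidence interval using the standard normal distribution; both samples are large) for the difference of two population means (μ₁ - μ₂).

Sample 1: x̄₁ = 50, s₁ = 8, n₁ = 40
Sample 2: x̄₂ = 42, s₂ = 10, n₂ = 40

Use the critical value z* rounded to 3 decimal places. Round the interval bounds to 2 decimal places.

Both samples are large (n₁ = 40 ≥ 30, n₂ = 40 ≥ 30), so a z-interval for the difference of means applies.

Point estimate: x̄₁ - x̄₂ = 50 - 42 = 8

Standard error: SE = √(s₁²/n₁ + s₂²/n₂)
= √(8²/40 + 10²/40)
= √(1.600000 + 2.500000)
= 2.024846

For 90% confidence, z* = 1.645 (from standard normal table)
Margin of error: E = z* × SE = 1.645 × 2.024846 = 3.3309

Z-interval: (x̄₁ - x̄₂) ± E = 8 ± 3.3309 = (4.6691, 11.3309)

Rounded to 2 decimal places:

(4.67, 11.33)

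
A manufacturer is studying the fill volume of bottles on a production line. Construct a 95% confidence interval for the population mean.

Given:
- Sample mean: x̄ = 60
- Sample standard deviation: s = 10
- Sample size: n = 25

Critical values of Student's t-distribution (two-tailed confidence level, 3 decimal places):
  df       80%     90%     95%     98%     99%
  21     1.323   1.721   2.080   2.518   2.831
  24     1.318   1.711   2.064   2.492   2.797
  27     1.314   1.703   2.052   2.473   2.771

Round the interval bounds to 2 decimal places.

The population standard deviation σ is unknown (only the sample standard deviation s is given), so use a t-interval with df = n - 1 = 25 - 1 = 24.

For 95% confidence with df = 24, t* = 2.064 (from t-table)

Standard error: SE = s/√n = 10/√25 = 2.000000

Margin of error: E = t* × SE = 2.064 × 2.000000 = 4.1280

T-interval: x̄ ± E = 60 ± 4.1280 = (55.8720, 64.1280)

Rounded to 2 decimal places:

(55.87, 64.13)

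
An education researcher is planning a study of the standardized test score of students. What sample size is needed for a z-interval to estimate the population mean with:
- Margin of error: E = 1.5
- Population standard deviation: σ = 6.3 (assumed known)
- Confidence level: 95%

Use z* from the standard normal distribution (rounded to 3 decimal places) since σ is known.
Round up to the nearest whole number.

Using z* since population σ is known (z-interval formula).

For 95% confidence, z* = 1.96 (from standard normal table)

Sample size formula for z-interval: n = (z*σ/E)²

n = (1.96 × 6.3 / 1.5)²
  = (8.232000)²
  = 67.7658

Round up to the nearest whole number: n = 68

68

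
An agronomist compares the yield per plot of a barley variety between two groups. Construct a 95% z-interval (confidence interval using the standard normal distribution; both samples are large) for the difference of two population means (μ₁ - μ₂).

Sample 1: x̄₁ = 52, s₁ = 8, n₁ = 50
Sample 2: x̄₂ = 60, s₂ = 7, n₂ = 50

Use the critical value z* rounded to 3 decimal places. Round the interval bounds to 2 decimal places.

Both samples are large (n₁ = 50 ≥ 30, n₂ = 50 ≥ 30), so a z-interval for the difference of means applies.

Point estimate: x̄₁ - x̄₂ = 52 - 60 = -8

Standard error: SE = √(s₁²/n₁ + s₂²/n₂)
= √(8²/50 + 7²/50)
= √(1.280000 + 0.980000)
= 1.503330

For 95% confidence, z* = 1.96 (from standard normal table)
Margin of error: E = z* × SE = 1.96 × 1.503330 = 2.9465

Z-interval: (x̄₁ - x̄₂) ± E = -8 ± 2.9465 = (-10.9465, -5.0535)

Rounded to 2 decimal places:

(-10.95, -5.05)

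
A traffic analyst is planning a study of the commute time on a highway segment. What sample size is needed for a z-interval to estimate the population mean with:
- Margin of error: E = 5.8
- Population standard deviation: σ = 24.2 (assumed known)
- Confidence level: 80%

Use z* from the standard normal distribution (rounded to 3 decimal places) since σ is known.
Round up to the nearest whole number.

Using z* since population σ is known (z-interval formula).

For 80% confidence, z* = 1.282 (from standard normal table)

Sample size formula for z-interval: n = (z*σ/E)²

n = (1.282 × 24.2 / 5.8)²
  = (5.349034)²
  = 28.6122

Round up to the nearest whole number: n = 29

29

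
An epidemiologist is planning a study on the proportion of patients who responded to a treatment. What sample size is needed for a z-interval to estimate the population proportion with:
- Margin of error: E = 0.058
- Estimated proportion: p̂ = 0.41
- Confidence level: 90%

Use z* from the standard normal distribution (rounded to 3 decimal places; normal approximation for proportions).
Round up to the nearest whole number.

Using z* for proportion z-interval (normal approximation).

For 90% confidence, z* = 1.645 (from standard normal table)

Sample size formula for proportion z-interval: n = z*²p̂(1-p̂)/E²

n = 1.645² × 0.41 × 0.59 / 0.058²
  = 2.706025 × 0.2419 / 0.003364
  = 194.5860

Round up to the nearest whole number: n = 195

195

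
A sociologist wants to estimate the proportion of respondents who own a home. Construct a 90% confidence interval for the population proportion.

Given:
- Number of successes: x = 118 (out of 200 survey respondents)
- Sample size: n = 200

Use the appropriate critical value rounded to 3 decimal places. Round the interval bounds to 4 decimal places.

Sample proportion: p̂ = 118/200 = 0.590000

Check conditions for normal approximation:
  np̂ = 118 ≥ 10 ✓
  n(1-p̂) = 82 ≥ 10 ✓

The sample is large enough, so use a z-interval (normal approximation) for the proportion.

For 90% confidence, z* = 1.645 (from standard normal table)

Standard error: SE = √(p̂(1-p̂)/n) = √(0.590000×0.410000/200) = 0.03477787

Margin of error: E = z* × SE = 1.645 × 0.03477787 = 0.057210

Z-interval: p̂ ± E = 0.590000 ± 0.057210 = (0.532790, 0.647210)

Rounded to 4 decimal places:

(0.5328, 0.6472)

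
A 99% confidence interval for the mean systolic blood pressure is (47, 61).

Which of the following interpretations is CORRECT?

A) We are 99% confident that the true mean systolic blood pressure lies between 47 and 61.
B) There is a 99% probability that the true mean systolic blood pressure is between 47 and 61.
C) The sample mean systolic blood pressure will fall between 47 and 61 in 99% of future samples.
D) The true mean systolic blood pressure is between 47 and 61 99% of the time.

A confidence interval represents our confidence in the procedure, not a probability statement about the parameter.

Key concept: If we repeated this sampling process many times and computed a 99% CI each time, about 99% of those intervals would contain the true population parameter.

For this specific interval (47, 61):
- Midpoint (point estimate): 54
- Margin of error: 7

The correct interpretation is the one stating confidence that the true parameter lies in the interval — option A.

A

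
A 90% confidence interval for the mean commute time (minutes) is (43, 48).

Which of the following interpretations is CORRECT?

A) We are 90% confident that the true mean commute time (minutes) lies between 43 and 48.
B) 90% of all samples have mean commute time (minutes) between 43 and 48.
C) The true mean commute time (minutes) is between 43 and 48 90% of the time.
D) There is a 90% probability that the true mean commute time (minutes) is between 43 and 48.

A confidence interval represents our confidence in the procedure, not a probability statement about the parameter.

Key concept: If we repeated this sampling process many times and computed a 90% CI each time, about 90% of those intervals would contain the true population parameter.

For this specific interval (43, 48):
- Midpoint (point estimate): 45.5
- Margin of error: 2.5

The correct interpretation is the one stating confidence that the true parameter lies in the interval — option A.

A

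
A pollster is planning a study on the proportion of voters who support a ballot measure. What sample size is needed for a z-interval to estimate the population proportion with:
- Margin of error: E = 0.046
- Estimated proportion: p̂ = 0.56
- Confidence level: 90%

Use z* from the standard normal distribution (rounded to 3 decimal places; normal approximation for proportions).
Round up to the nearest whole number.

Using z* for proportion z-interval (normal approximation).

For 90% confidence, z* = 1.645 (from standard normal table)

Sample size formula for proportion z-interval: n = z*²p̂(1-p̂)/E²

n = 1.645² × 0.56 × 0.44 / 0.046²
  = 2.706025 × 0.2464 / 0.002116
  = 315.1061

Round up to the nearest whole number: n = 316

316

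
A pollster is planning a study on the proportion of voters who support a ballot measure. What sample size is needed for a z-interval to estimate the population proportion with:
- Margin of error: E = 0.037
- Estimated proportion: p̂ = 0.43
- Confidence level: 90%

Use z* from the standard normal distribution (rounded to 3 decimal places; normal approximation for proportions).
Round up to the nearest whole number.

Using z* for proportion z-interval (normal approximation).

For 90% confidence, z* = 1.645 (from standard normal table)

Sample size formula for proportion z-interval: n = z*²p̂(1-p̂)/E²

n = 1.645² × 0.43 × 0.57 / 0.037²
  = 2.706025 × 0.2451 / 0.001369
  = 484.4753

Round up to the nearest whole number: n = 485

485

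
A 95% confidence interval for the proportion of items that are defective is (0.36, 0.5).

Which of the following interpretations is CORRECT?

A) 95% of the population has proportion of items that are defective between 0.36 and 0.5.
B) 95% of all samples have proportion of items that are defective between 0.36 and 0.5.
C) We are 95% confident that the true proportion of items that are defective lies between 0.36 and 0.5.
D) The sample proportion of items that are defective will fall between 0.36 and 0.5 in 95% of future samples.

A confidence interval represents our confidence in the procedure, not a probability statement about the parameter.

Key concept: If we repeated this sampling process many times and computed a 95% CI each time, about 95% of those intervals would contain the true population parameter.

For this specific interval (0.36, 0.5):
- Midpoint (point estimate): 0.43
- Margin of error: 0.07

The correct interpretation is the one stating confidence that the true parameter lies in the interval — option C.

C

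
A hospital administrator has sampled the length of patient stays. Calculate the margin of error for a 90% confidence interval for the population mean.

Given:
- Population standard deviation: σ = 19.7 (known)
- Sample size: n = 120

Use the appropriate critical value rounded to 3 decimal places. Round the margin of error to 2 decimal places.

The population standard deviation σ is known, so use the z-interval margin of error formula.

For 90% confidence, z* = 1.645 (from standard normal table)

Margin of error formula for z-interval: E = z* × σ/√n

E = 1.645 × 19.7/√120
  = 1.645 × 1.798356
  = 2.9583

Rounded to 2 decimal places:

2.96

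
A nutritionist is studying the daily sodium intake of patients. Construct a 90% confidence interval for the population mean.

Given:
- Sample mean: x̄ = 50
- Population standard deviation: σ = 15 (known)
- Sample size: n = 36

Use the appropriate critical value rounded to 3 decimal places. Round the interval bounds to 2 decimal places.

The population standard deviation σ is known, so use a z-interval (standard normal critical value).

For 90% confidence, z* = 1.645 (from standard normal table)

Standard error: SE = σ/√n = 15/√36 = 2.500000

Margin of error: E = z* × SE = 1.645 × 2.500000 = 4.1125

Z-interval: x̄ ± E = 50 ± 4.1125 = (45.8875, 54.1125)

Rounded to 2 decimal places:

(45.89, 54.11)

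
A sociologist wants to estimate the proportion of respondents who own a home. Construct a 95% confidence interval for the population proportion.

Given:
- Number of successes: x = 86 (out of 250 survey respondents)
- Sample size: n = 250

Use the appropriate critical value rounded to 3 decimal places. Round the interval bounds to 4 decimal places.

Sample proportion: p̂ = 86/250 = 0.344000

Check conditions for normal approximation:
  np̂ = 86 ≥ 10 ✓
  n(1-p̂) = 164 ≥ 10 ✓

The sample is large enough, so use a z-interval (normal approximation) for the proportion.

For 95% confidence, z* = 1.96 (from standard normal table)

Standard error: SE = √(p̂(1-p̂)/n) = √(0.344000×0.656000/250) = 0.03004423

Margin of error: E = z* × SE = 1.96 × 0.03004423 = 0.058887

Z-interval: p̂ ± E = 0.344000 ± 0.058887 = (0.285113, 0.402887)

Rounded to 4 decimal places:

(0.2851, 0.4029)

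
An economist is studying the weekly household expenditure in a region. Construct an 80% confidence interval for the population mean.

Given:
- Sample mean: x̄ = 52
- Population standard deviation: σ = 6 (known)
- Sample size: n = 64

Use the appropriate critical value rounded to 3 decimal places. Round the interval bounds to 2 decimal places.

The population standard deviation σ is known, so use a z-interval (standard normal critical value).

For 80% confidence, z* = 1.282 (from standard normal table)

Standard error: SE = σ/√n = 6/√64 = 0.750000

Margin of error: E = z* × SE = 1.282 × 0.750000 = 0.9615

Z-interval: x̄ ± E = 52 ± 0.9615 = (51.0385, 52.9615)

Rounded to 2 decimal places:

(51.04, 52.96)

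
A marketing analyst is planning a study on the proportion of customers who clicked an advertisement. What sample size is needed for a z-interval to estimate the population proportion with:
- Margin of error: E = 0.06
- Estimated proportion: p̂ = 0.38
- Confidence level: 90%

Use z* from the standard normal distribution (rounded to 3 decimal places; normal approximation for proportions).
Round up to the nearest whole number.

Using z* for proportion z-interval (normal approximation).

For 90% confidence, z* = 1.645 (from standard normal table)

Sample size formula for proportion z-interval: n = z*²p̂(1-p̂)/E²

n = 1.645² × 0.38 × 0.62 / 0.06²
  = 2.706025 × 0.2356 / 0.0036
  = 177.0943

Round up to the nearest whole number: n = 178

178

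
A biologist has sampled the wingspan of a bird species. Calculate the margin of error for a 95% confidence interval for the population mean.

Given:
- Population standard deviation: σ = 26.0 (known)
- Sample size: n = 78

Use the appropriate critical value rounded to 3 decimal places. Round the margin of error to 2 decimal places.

The population standard deviation σ is known, so use the z-interval margin of error formula.

For 95% confidence, z* = 1.96 (from standard normal table)

Margin of error formula for z-interval: E = z* × σ/√n

E = 1.96 × 26.0/√78
  = 1.96 × 2.943920
  = 5.7701

Rounded to 2 decimal places:

5.77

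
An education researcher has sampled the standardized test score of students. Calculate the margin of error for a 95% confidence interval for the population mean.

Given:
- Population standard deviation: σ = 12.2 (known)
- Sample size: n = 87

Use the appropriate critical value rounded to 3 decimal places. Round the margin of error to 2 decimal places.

The population standard deviation σ is known, so use the z-interval margin of error formula.

For 95% confidence, z* = 1.96 (from standard normal table)

Margin of error formula for z-interval: E = z* × σ/√n

E = 1.96 × 12.2/√87
  = 1.96 × 1.307977
  = 2.5636

Rounded to 2 decimal places:

2.56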